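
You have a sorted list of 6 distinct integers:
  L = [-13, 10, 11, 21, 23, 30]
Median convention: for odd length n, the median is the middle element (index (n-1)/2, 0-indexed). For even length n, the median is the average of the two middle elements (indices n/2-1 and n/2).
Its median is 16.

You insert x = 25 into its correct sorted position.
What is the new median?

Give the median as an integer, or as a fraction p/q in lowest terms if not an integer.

Answer: 21

Derivation:
Old list (sorted, length 6): [-13, 10, 11, 21, 23, 30]
Old median = 16
Insert x = 25
Old length even (6). Middle pair: indices 2,3 = 11,21.
New length odd (7). New median = single middle element.
x = 25: 5 elements are < x, 1 elements are > x.
New sorted list: [-13, 10, 11, 21, 23, 25, 30]
New median = 21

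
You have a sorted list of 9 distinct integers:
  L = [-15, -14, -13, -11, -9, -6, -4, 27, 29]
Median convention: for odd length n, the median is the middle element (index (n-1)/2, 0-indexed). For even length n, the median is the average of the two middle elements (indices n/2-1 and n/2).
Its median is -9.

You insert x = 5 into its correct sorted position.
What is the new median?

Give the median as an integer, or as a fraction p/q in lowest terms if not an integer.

Old list (sorted, length 9): [-15, -14, -13, -11, -9, -6, -4, 27, 29]
Old median = -9
Insert x = 5
Old length odd (9). Middle was index 4 = -9.
New length even (10). New median = avg of two middle elements.
x = 5: 7 elements are < x, 2 elements are > x.
New sorted list: [-15, -14, -13, -11, -9, -6, -4, 5, 27, 29]
New median = -15/2

Answer: -15/2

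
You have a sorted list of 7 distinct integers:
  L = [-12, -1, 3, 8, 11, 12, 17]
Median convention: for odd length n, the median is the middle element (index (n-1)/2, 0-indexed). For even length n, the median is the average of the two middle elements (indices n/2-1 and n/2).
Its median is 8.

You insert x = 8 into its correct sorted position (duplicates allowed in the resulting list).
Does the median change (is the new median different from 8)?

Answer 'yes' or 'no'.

Answer: no

Derivation:
Old median = 8
Insert x = 8
New median = 8
Changed? no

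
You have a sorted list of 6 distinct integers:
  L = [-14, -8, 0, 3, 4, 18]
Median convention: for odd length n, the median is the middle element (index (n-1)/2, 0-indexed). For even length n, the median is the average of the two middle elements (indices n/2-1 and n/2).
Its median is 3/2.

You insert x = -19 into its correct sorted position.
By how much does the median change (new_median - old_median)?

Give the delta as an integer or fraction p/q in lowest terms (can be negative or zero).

Answer: -3/2

Derivation:
Old median = 3/2
After inserting x = -19: new sorted = [-19, -14, -8, 0, 3, 4, 18]
New median = 0
Delta = 0 - 3/2 = -3/2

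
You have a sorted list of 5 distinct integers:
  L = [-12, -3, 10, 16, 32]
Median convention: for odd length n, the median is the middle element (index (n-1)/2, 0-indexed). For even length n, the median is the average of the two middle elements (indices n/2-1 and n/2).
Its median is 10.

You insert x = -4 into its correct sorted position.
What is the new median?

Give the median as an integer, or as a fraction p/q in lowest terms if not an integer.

Answer: 7/2

Derivation:
Old list (sorted, length 5): [-12, -3, 10, 16, 32]
Old median = 10
Insert x = -4
Old length odd (5). Middle was index 2 = 10.
New length even (6). New median = avg of two middle elements.
x = -4: 1 elements are < x, 4 elements are > x.
New sorted list: [-12, -4, -3, 10, 16, 32]
New median = 7/2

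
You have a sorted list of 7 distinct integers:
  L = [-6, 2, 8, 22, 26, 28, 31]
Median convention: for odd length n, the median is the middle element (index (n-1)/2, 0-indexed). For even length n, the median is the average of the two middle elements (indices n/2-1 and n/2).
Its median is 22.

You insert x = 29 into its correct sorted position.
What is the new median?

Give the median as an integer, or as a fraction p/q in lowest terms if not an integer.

Answer: 24

Derivation:
Old list (sorted, length 7): [-6, 2, 8, 22, 26, 28, 31]
Old median = 22
Insert x = 29
Old length odd (7). Middle was index 3 = 22.
New length even (8). New median = avg of two middle elements.
x = 29: 6 elements are < x, 1 elements are > x.
New sorted list: [-6, 2, 8, 22, 26, 28, 29, 31]
New median = 24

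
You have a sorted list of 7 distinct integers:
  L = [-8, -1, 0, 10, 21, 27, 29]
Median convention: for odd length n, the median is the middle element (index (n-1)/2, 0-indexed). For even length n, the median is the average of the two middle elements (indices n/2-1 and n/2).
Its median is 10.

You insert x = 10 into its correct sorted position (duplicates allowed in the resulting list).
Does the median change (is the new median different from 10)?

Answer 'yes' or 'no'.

Old median = 10
Insert x = 10
New median = 10
Changed? no

Answer: no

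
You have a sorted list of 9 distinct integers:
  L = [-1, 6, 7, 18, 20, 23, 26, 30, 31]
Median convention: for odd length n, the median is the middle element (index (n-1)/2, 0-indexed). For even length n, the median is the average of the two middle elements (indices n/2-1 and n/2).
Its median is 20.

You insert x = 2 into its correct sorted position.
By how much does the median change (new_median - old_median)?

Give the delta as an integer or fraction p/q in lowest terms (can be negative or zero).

Answer: -1

Derivation:
Old median = 20
After inserting x = 2: new sorted = [-1, 2, 6, 7, 18, 20, 23, 26, 30, 31]
New median = 19
Delta = 19 - 20 = -1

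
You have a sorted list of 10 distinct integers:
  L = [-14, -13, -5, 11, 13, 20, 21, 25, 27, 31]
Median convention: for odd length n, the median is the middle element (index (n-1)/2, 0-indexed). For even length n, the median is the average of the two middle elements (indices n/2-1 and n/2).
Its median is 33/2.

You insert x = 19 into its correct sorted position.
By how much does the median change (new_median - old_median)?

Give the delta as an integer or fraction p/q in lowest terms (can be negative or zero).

Old median = 33/2
After inserting x = 19: new sorted = [-14, -13, -5, 11, 13, 19, 20, 21, 25, 27, 31]
New median = 19
Delta = 19 - 33/2 = 5/2

Answer: 5/2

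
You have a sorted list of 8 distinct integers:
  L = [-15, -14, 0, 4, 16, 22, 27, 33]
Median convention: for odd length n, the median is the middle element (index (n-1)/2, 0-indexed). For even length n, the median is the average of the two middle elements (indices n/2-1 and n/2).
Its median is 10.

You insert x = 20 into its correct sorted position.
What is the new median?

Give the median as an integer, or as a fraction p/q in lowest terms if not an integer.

Old list (sorted, length 8): [-15, -14, 0, 4, 16, 22, 27, 33]
Old median = 10
Insert x = 20
Old length even (8). Middle pair: indices 3,4 = 4,16.
New length odd (9). New median = single middle element.
x = 20: 5 elements are < x, 3 elements are > x.
New sorted list: [-15, -14, 0, 4, 16, 20, 22, 27, 33]
New median = 16

Answer: 16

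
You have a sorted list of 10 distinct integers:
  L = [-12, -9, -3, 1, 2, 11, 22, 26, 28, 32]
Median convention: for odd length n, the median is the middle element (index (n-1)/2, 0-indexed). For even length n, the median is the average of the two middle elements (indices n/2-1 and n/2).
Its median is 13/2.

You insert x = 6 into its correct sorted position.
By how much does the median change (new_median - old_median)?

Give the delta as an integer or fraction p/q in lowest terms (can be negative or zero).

Old median = 13/2
After inserting x = 6: new sorted = [-12, -9, -3, 1, 2, 6, 11, 22, 26, 28, 32]
New median = 6
Delta = 6 - 13/2 = -1/2

Answer: -1/2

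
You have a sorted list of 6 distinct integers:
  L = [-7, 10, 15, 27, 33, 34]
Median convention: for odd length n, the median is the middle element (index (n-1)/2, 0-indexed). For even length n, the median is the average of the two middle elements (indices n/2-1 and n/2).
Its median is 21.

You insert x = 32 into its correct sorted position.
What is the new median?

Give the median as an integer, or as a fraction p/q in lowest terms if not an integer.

Answer: 27

Derivation:
Old list (sorted, length 6): [-7, 10, 15, 27, 33, 34]
Old median = 21
Insert x = 32
Old length even (6). Middle pair: indices 2,3 = 15,27.
New length odd (7). New median = single middle element.
x = 32: 4 elements are < x, 2 elements are > x.
New sorted list: [-7, 10, 15, 27, 32, 33, 34]
New median = 27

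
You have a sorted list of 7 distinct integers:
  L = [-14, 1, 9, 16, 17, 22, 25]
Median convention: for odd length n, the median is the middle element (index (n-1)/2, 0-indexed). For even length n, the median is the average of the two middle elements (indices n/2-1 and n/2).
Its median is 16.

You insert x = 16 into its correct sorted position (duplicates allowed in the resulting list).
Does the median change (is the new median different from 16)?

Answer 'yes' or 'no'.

Old median = 16
Insert x = 16
New median = 16
Changed? no

Answer: no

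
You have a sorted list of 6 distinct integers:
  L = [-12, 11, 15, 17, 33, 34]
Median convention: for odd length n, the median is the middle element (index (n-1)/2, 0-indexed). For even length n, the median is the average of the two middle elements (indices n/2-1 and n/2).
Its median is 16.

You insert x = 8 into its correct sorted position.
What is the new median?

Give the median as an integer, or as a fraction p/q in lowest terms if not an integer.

Old list (sorted, length 6): [-12, 11, 15, 17, 33, 34]
Old median = 16
Insert x = 8
Old length even (6). Middle pair: indices 2,3 = 15,17.
New length odd (7). New median = single middle element.
x = 8: 1 elements are < x, 5 elements are > x.
New sorted list: [-12, 8, 11, 15, 17, 33, 34]
New median = 15

Answer: 15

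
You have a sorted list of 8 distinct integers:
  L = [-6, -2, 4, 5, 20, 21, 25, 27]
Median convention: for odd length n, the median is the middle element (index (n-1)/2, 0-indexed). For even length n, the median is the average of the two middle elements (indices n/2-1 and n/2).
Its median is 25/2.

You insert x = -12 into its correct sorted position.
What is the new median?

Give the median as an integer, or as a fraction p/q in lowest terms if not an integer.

Old list (sorted, length 8): [-6, -2, 4, 5, 20, 21, 25, 27]
Old median = 25/2
Insert x = -12
Old length even (8). Middle pair: indices 3,4 = 5,20.
New length odd (9). New median = single middle element.
x = -12: 0 elements are < x, 8 elements are > x.
New sorted list: [-12, -6, -2, 4, 5, 20, 21, 25, 27]
New median = 5

Answer: 5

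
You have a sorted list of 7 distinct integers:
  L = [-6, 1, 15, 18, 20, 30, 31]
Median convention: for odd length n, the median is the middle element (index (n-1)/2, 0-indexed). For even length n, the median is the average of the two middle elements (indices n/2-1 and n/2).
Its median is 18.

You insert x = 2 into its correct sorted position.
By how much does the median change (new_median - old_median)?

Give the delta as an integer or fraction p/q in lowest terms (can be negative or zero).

Answer: -3/2

Derivation:
Old median = 18
After inserting x = 2: new sorted = [-6, 1, 2, 15, 18, 20, 30, 31]
New median = 33/2
Delta = 33/2 - 18 = -3/2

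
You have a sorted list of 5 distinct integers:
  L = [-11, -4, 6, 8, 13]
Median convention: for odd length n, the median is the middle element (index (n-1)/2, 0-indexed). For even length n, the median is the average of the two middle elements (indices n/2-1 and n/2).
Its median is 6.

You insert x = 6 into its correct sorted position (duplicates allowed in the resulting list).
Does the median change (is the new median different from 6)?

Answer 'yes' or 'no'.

Answer: no

Derivation:
Old median = 6
Insert x = 6
New median = 6
Changed? no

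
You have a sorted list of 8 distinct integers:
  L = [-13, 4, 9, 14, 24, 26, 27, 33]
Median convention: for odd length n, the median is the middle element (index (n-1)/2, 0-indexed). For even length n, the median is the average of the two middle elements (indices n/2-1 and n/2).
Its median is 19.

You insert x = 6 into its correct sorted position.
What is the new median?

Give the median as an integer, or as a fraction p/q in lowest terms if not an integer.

Answer: 14

Derivation:
Old list (sorted, length 8): [-13, 4, 9, 14, 24, 26, 27, 33]
Old median = 19
Insert x = 6
Old length even (8). Middle pair: indices 3,4 = 14,24.
New length odd (9). New median = single middle element.
x = 6: 2 elements are < x, 6 elements are > x.
New sorted list: [-13, 4, 6, 9, 14, 24, 26, 27, 33]
New median = 14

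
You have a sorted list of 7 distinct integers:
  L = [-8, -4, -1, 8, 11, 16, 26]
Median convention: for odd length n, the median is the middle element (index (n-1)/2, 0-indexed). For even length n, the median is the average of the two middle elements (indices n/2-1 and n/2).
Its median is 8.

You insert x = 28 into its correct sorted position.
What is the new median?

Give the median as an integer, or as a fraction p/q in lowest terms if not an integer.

Old list (sorted, length 7): [-8, -4, -1, 8, 11, 16, 26]
Old median = 8
Insert x = 28
Old length odd (7). Middle was index 3 = 8.
New length even (8). New median = avg of two middle elements.
x = 28: 7 elements are < x, 0 elements are > x.
New sorted list: [-8, -4, -1, 8, 11, 16, 26, 28]
New median = 19/2

Answer: 19/2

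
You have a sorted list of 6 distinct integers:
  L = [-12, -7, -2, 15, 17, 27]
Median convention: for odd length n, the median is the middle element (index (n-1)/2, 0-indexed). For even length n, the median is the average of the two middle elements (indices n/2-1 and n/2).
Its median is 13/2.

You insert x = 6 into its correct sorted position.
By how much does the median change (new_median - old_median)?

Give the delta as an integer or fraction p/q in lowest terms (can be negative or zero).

Answer: -1/2

Derivation:
Old median = 13/2
After inserting x = 6: new sorted = [-12, -7, -2, 6, 15, 17, 27]
New median = 6
Delta = 6 - 13/2 = -1/2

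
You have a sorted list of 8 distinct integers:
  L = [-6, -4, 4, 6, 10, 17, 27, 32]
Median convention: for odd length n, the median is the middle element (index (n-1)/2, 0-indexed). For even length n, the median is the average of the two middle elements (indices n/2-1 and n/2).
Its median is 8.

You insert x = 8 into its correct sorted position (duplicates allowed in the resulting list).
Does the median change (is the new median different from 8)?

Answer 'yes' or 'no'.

Old median = 8
Insert x = 8
New median = 8
Changed? no

Answer: no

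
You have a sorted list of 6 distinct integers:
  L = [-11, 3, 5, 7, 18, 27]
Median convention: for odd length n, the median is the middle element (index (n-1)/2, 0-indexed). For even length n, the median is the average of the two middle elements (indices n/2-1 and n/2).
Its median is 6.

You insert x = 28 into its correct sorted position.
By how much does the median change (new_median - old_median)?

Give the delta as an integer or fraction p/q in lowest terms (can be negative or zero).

Answer: 1

Derivation:
Old median = 6
After inserting x = 28: new sorted = [-11, 3, 5, 7, 18, 27, 28]
New median = 7
Delta = 7 - 6 = 1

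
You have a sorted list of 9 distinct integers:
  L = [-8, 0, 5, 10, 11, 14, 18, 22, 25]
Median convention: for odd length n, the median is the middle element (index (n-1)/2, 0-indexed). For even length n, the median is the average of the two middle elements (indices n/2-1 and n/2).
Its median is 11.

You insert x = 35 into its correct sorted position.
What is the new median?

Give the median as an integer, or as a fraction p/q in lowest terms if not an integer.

Answer: 25/2

Derivation:
Old list (sorted, length 9): [-8, 0, 5, 10, 11, 14, 18, 22, 25]
Old median = 11
Insert x = 35
Old length odd (9). Middle was index 4 = 11.
New length even (10). New median = avg of two middle elements.
x = 35: 9 elements are < x, 0 elements are > x.
New sorted list: [-8, 0, 5, 10, 11, 14, 18, 22, 25, 35]
New median = 25/2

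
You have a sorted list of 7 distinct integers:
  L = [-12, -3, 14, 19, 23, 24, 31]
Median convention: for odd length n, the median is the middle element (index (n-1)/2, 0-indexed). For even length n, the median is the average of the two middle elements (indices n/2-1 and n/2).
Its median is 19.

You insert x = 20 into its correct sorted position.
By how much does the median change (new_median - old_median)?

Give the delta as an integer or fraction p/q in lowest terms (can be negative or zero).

Old median = 19
After inserting x = 20: new sorted = [-12, -3, 14, 19, 20, 23, 24, 31]
New median = 39/2
Delta = 39/2 - 19 = 1/2

Answer: 1/2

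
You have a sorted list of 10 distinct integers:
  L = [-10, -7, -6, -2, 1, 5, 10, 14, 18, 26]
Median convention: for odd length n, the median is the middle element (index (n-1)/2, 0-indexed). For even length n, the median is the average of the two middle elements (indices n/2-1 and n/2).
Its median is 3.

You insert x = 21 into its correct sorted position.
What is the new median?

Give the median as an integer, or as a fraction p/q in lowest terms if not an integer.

Old list (sorted, length 10): [-10, -7, -6, -2, 1, 5, 10, 14, 18, 26]
Old median = 3
Insert x = 21
Old length even (10). Middle pair: indices 4,5 = 1,5.
New length odd (11). New median = single middle element.
x = 21: 9 elements are < x, 1 elements are > x.
New sorted list: [-10, -7, -6, -2, 1, 5, 10, 14, 18, 21, 26]
New median = 5

Answer: 5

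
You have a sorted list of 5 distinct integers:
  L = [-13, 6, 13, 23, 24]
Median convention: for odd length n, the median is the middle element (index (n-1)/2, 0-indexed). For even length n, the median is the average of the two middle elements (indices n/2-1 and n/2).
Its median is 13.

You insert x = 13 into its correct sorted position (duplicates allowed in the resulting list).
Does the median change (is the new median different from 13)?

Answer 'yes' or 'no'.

Old median = 13
Insert x = 13
New median = 13
Changed? no

Answer: no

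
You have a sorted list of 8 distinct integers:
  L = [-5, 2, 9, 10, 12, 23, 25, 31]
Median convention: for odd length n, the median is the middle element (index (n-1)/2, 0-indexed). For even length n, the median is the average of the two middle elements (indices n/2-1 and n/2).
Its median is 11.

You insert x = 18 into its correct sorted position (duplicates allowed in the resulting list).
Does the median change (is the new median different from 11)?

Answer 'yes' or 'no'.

Old median = 11
Insert x = 18
New median = 12
Changed? yes

Answer: yes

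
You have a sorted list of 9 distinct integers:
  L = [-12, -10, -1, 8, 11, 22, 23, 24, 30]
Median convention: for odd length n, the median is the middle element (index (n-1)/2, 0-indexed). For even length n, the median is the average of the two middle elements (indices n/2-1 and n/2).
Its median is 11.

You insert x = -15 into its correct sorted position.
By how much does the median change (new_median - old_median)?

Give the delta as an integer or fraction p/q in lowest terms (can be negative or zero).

Old median = 11
After inserting x = -15: new sorted = [-15, -12, -10, -1, 8, 11, 22, 23, 24, 30]
New median = 19/2
Delta = 19/2 - 11 = -3/2

Answer: -3/2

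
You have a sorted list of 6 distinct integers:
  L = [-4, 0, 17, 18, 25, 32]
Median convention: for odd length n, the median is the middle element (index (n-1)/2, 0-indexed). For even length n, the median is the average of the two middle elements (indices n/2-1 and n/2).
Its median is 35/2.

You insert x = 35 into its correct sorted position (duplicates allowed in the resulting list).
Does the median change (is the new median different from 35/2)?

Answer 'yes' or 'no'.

Answer: yes

Derivation:
Old median = 35/2
Insert x = 35
New median = 18
Changed? yes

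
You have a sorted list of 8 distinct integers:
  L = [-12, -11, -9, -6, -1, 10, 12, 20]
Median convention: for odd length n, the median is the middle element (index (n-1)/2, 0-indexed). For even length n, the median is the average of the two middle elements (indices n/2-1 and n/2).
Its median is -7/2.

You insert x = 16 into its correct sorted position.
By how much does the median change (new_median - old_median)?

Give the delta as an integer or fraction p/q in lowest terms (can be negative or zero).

Answer: 5/2

Derivation:
Old median = -7/2
After inserting x = 16: new sorted = [-12, -11, -9, -6, -1, 10, 12, 16, 20]
New median = -1
Delta = -1 - -7/2 = 5/2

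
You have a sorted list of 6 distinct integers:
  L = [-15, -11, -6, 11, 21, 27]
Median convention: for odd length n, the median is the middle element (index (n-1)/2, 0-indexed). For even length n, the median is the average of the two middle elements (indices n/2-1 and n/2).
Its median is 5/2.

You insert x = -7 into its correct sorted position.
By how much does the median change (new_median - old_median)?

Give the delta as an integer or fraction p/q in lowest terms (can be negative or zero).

Old median = 5/2
After inserting x = -7: new sorted = [-15, -11, -7, -6, 11, 21, 27]
New median = -6
Delta = -6 - 5/2 = -17/2

Answer: -17/2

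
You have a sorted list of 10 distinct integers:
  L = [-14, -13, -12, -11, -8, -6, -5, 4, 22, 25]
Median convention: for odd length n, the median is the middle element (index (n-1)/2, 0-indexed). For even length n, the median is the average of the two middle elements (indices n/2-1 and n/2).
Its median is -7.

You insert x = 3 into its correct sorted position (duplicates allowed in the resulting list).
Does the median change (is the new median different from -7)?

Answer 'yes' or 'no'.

Old median = -7
Insert x = 3
New median = -6
Changed? yes

Answer: yes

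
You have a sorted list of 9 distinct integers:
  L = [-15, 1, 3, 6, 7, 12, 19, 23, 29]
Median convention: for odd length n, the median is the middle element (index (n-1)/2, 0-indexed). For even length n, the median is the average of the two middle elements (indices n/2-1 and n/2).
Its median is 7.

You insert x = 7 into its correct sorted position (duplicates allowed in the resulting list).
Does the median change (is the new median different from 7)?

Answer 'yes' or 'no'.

Old median = 7
Insert x = 7
New median = 7
Changed? no

Answer: no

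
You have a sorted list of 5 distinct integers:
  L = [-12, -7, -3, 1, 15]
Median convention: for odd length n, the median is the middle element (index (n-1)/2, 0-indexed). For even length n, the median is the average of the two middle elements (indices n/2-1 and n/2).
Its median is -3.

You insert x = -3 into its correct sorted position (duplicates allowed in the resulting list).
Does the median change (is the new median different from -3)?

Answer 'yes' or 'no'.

Answer: no

Derivation:
Old median = -3
Insert x = -3
New median = -3
Changed? no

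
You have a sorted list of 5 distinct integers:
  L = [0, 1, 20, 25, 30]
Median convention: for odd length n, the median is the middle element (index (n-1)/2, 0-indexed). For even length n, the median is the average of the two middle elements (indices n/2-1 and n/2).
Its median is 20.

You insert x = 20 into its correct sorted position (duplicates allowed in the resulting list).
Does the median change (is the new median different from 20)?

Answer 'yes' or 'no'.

Old median = 20
Insert x = 20
New median = 20
Changed? no

Answer: no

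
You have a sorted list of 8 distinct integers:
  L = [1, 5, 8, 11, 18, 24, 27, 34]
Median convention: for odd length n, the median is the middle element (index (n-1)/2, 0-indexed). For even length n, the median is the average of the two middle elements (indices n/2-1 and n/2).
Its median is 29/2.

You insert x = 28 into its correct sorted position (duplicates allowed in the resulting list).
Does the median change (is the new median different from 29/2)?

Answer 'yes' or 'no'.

Answer: yes

Derivation:
Old median = 29/2
Insert x = 28
New median = 18
Changed? yes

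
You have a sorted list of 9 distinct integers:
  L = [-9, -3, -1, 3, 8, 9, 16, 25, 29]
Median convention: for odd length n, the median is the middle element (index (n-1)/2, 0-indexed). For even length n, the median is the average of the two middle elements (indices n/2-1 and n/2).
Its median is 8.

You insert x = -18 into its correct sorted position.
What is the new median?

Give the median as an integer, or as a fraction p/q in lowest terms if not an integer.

Answer: 11/2

Derivation:
Old list (sorted, length 9): [-9, -3, -1, 3, 8, 9, 16, 25, 29]
Old median = 8
Insert x = -18
Old length odd (9). Middle was index 4 = 8.
New length even (10). New median = avg of two middle elements.
x = -18: 0 elements are < x, 9 elements are > x.
New sorted list: [-18, -9, -3, -1, 3, 8, 9, 16, 25, 29]
New median = 11/2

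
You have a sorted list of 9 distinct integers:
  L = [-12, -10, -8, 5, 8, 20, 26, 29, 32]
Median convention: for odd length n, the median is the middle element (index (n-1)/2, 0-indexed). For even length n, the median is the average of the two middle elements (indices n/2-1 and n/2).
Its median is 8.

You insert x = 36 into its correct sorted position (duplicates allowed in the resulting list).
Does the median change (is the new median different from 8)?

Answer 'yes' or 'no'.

Old median = 8
Insert x = 36
New median = 14
Changed? yes

Answer: yes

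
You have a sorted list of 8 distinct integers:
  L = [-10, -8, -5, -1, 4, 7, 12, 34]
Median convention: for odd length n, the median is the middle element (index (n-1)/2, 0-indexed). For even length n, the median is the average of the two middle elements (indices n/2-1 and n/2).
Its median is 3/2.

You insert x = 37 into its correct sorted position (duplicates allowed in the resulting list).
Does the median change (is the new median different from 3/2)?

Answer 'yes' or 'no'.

Old median = 3/2
Insert x = 37
New median = 4
Changed? yes

Answer: yes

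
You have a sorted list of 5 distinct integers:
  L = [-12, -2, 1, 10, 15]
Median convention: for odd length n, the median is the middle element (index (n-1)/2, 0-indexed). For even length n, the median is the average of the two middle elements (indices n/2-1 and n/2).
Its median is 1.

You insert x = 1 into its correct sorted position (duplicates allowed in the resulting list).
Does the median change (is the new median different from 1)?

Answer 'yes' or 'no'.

Answer: no

Derivation:
Old median = 1
Insert x = 1
New median = 1
Changed? no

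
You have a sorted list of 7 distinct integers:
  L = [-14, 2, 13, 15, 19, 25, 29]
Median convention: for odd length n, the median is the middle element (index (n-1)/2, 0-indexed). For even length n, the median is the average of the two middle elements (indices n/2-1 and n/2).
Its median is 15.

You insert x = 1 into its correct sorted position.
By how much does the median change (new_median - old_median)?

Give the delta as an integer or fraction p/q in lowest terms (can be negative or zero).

Old median = 15
After inserting x = 1: new sorted = [-14, 1, 2, 13, 15, 19, 25, 29]
New median = 14
Delta = 14 - 15 = -1

Answer: -1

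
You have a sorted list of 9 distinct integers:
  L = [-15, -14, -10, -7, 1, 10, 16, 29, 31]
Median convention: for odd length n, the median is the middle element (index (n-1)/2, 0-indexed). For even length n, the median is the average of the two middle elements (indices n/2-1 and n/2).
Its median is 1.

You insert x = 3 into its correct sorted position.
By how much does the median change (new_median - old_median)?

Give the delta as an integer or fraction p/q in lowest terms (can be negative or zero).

Answer: 1

Derivation:
Old median = 1
After inserting x = 3: new sorted = [-15, -14, -10, -7, 1, 3, 10, 16, 29, 31]
New median = 2
Delta = 2 - 1 = 1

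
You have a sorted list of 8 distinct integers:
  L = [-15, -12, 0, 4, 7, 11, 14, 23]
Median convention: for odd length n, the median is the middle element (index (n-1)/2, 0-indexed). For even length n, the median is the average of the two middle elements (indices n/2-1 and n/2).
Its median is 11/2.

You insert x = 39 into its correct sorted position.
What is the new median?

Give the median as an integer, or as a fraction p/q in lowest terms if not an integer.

Old list (sorted, length 8): [-15, -12, 0, 4, 7, 11, 14, 23]
Old median = 11/2
Insert x = 39
Old length even (8). Middle pair: indices 3,4 = 4,7.
New length odd (9). New median = single middle element.
x = 39: 8 elements are < x, 0 elements are > x.
New sorted list: [-15, -12, 0, 4, 7, 11, 14, 23, 39]
New median = 7

Answer: 7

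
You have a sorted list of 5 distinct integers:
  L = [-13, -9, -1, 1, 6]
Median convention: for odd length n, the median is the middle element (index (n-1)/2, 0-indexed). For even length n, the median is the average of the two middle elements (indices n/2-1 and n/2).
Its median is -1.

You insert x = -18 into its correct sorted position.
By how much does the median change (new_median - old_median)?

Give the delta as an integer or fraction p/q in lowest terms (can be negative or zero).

Old median = -1
After inserting x = -18: new sorted = [-18, -13, -9, -1, 1, 6]
New median = -5
Delta = -5 - -1 = -4

Answer: -4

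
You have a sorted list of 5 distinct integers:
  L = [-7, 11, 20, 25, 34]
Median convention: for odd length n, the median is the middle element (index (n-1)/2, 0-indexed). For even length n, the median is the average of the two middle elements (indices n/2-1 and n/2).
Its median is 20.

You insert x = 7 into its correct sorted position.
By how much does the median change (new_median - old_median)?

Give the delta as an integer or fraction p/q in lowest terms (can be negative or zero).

Answer: -9/2

Derivation:
Old median = 20
After inserting x = 7: new sorted = [-7, 7, 11, 20, 25, 34]
New median = 31/2
Delta = 31/2 - 20 = -9/2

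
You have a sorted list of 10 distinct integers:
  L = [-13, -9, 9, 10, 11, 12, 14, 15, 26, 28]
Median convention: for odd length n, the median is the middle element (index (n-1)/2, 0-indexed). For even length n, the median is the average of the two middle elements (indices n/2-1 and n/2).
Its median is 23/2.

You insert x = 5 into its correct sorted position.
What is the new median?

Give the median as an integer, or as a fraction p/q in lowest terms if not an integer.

Old list (sorted, length 10): [-13, -9, 9, 10, 11, 12, 14, 15, 26, 28]
Old median = 23/2
Insert x = 5
Old length even (10). Middle pair: indices 4,5 = 11,12.
New length odd (11). New median = single middle element.
x = 5: 2 elements are < x, 8 elements are > x.
New sorted list: [-13, -9, 5, 9, 10, 11, 12, 14, 15, 26, 28]
New median = 11

Answer: 11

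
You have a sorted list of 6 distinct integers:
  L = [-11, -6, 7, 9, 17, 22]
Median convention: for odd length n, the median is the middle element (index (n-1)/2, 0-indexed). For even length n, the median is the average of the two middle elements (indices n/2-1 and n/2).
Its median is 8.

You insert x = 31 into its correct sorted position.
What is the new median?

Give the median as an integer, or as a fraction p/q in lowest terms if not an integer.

Answer: 9

Derivation:
Old list (sorted, length 6): [-11, -6, 7, 9, 17, 22]
Old median = 8
Insert x = 31
Old length even (6). Middle pair: indices 2,3 = 7,9.
New length odd (7). New median = single middle element.
x = 31: 6 elements are < x, 0 elements are > x.
New sorted list: [-11, -6, 7, 9, 17, 22, 31]
New median = 9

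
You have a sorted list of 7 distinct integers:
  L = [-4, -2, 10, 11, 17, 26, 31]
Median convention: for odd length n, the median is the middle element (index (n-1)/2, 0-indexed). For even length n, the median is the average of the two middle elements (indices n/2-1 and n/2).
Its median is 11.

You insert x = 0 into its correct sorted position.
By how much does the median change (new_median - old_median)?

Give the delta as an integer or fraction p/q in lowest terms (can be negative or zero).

Old median = 11
After inserting x = 0: new sorted = [-4, -2, 0, 10, 11, 17, 26, 31]
New median = 21/2
Delta = 21/2 - 11 = -1/2

Answer: -1/2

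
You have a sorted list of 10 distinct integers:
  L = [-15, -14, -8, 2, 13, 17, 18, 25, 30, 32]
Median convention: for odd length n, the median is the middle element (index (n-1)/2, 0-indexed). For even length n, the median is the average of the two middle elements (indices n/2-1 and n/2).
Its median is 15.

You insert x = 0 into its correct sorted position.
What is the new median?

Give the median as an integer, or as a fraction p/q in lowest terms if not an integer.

Answer: 13

Derivation:
Old list (sorted, length 10): [-15, -14, -8, 2, 13, 17, 18, 25, 30, 32]
Old median = 15
Insert x = 0
Old length even (10). Middle pair: indices 4,5 = 13,17.
New length odd (11). New median = single middle element.
x = 0: 3 elements are < x, 7 elements are > x.
New sorted list: [-15, -14, -8, 0, 2, 13, 17, 18, 25, 30, 32]
New median = 13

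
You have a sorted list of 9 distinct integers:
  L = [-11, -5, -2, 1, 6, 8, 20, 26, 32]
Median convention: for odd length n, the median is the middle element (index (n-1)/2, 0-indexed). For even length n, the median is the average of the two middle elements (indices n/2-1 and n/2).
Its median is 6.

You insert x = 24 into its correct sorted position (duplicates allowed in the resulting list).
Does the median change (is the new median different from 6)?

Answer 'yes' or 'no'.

Old median = 6
Insert x = 24
New median = 7
Changed? yes

Answer: yes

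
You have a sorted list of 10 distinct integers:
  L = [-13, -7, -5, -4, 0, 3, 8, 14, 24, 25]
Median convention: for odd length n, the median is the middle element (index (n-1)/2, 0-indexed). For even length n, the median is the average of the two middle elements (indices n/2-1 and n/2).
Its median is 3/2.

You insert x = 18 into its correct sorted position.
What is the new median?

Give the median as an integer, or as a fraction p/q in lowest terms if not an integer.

Answer: 3

Derivation:
Old list (sorted, length 10): [-13, -7, -5, -4, 0, 3, 8, 14, 24, 25]
Old median = 3/2
Insert x = 18
Old length even (10). Middle pair: indices 4,5 = 0,3.
New length odd (11). New median = single middle element.
x = 18: 8 elements are < x, 2 elements are > x.
New sorted list: [-13, -7, -5, -4, 0, 3, 8, 14, 18, 24, 25]
New median = 3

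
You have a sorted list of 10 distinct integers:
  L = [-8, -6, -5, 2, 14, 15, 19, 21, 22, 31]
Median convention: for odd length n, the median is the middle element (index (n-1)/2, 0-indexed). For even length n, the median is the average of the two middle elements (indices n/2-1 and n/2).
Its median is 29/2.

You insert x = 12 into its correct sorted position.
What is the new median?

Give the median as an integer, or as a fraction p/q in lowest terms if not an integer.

Old list (sorted, length 10): [-8, -6, -5, 2, 14, 15, 19, 21, 22, 31]
Old median = 29/2
Insert x = 12
Old length even (10). Middle pair: indices 4,5 = 14,15.
New length odd (11). New median = single middle element.
x = 12: 4 elements are < x, 6 elements are > x.
New sorted list: [-8, -6, -5, 2, 12, 14, 15, 19, 21, 22, 31]
New median = 14

Answer: 14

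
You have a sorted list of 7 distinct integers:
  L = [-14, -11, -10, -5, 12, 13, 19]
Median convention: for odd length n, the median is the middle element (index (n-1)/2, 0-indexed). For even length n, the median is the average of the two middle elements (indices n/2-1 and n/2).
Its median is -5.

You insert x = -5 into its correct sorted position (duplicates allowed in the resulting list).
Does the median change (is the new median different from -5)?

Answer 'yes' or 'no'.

Answer: no

Derivation:
Old median = -5
Insert x = -5
New median = -5
Changed? no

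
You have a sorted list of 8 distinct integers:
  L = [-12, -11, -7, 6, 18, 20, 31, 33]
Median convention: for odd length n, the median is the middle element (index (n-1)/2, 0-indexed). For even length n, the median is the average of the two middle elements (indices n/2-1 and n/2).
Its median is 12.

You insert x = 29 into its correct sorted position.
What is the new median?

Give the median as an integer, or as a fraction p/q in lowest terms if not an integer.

Old list (sorted, length 8): [-12, -11, -7, 6, 18, 20, 31, 33]
Old median = 12
Insert x = 29
Old length even (8). Middle pair: indices 3,4 = 6,18.
New length odd (9). New median = single middle element.
x = 29: 6 elements are < x, 2 elements are > x.
New sorted list: [-12, -11, -7, 6, 18, 20, 29, 31, 33]
New median = 18

Answer: 18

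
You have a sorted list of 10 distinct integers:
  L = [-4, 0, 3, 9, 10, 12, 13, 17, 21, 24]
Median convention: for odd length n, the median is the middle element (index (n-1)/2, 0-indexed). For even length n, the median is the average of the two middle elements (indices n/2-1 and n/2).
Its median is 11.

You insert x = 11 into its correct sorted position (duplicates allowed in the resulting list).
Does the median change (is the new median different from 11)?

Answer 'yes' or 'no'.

Answer: no

Derivation:
Old median = 11
Insert x = 11
New median = 11
Changed? no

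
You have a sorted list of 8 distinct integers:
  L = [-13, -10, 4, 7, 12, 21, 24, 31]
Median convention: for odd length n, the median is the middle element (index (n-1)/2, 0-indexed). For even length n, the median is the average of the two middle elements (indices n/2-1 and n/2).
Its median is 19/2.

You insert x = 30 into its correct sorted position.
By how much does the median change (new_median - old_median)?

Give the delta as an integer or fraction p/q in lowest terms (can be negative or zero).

Answer: 5/2

Derivation:
Old median = 19/2
After inserting x = 30: new sorted = [-13, -10, 4, 7, 12, 21, 24, 30, 31]
New median = 12
Delta = 12 - 19/2 = 5/2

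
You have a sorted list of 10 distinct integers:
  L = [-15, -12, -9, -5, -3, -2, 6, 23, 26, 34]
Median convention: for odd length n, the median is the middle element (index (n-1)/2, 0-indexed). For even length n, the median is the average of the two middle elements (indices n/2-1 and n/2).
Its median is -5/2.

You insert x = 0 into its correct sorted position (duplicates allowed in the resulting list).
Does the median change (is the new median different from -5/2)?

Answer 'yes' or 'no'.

Old median = -5/2
Insert x = 0
New median = -2
Changed? yes

Answer: yes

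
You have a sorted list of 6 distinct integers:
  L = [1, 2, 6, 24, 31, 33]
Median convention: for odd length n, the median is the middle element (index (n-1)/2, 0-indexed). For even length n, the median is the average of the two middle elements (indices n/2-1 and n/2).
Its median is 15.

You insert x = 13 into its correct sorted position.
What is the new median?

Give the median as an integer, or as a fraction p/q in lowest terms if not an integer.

Answer: 13

Derivation:
Old list (sorted, length 6): [1, 2, 6, 24, 31, 33]
Old median = 15
Insert x = 13
Old length even (6). Middle pair: indices 2,3 = 6,24.
New length odd (7). New median = single middle element.
x = 13: 3 elements are < x, 3 elements are > x.
New sorted list: [1, 2, 6, 13, 24, 31, 33]
New median = 13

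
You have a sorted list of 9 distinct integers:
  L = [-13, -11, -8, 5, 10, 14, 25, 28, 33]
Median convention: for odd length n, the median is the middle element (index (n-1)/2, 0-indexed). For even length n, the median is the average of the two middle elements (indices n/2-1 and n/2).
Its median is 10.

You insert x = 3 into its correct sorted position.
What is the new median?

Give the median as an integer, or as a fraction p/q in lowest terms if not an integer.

Answer: 15/2

Derivation:
Old list (sorted, length 9): [-13, -11, -8, 5, 10, 14, 25, 28, 33]
Old median = 10
Insert x = 3
Old length odd (9). Middle was index 4 = 10.
New length even (10). New median = avg of two middle elements.
x = 3: 3 elements are < x, 6 elements are > x.
New sorted list: [-13, -11, -8, 3, 5, 10, 14, 25, 28, 33]
New median = 15/2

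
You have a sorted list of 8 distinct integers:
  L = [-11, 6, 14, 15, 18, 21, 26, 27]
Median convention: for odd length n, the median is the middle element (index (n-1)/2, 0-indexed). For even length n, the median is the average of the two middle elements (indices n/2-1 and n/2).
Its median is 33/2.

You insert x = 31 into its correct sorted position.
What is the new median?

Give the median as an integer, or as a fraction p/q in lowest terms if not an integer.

Old list (sorted, length 8): [-11, 6, 14, 15, 18, 21, 26, 27]
Old median = 33/2
Insert x = 31
Old length even (8). Middle pair: indices 3,4 = 15,18.
New length odd (9). New median = single middle element.
x = 31: 8 elements are < x, 0 elements are > x.
New sorted list: [-11, 6, 14, 15, 18, 21, 26, 27, 31]
New median = 18

Answer: 18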